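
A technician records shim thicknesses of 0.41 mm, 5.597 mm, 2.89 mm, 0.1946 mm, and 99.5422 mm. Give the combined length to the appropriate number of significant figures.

0.41 mm + 5.597 mm + 2.89 mm + 0.1946 mm + 99.5422 mm = 108.6338 mm.
Addition/subtraction keeps the fewest decimal places: 0.41 → 2 decimal places, 5.597 → 3 decimal places, 2.89 → 2 decimal places, 0.1946 → 4 decimal places, 99.5422 → 4 decimal places; limit is 2.
Rounded to 2 decimal places: 108.63 mm.

108.63 mm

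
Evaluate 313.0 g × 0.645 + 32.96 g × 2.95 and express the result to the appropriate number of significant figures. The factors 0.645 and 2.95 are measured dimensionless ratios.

299 g

313.0 × 0.645 = 201.885 → 2.02 × 10^2 g (3 s.f., last digit at the 10^0 place).
32.96 × 2.95 = 97.232 → 97.2 g (3 s.f., last digit at the 10^-1 place).
Sum: 299.117 g; keep the coarser place, 10^0.
Result: 299 g.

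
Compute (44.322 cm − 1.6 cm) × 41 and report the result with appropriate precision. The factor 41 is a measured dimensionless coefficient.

44.322 cm − 1.6 cm = 42.722 cm; the difference is limited to 1 decimal place (3 s.f.).
Carrying full precision, 42.722 × 41 = 1751.602 cm; 41 has 2 s.f., so the result keeps min(3, 2) = 2 s.f.
Rounded to 2 significant figures: 1.8 × 10^3 cm.

1.8 × 10^3 cm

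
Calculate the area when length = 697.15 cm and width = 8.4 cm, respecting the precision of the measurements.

5.9 × 10^3 cm²

area = 697.15 cm × 8.4 cm = 5856.06 cm².
697.15 has 5 significant figures; 8.4 has 2.
Division/multiplication keeps the fewest: 2 significant figures.
Rounded: 5.9 × 10^3 cm².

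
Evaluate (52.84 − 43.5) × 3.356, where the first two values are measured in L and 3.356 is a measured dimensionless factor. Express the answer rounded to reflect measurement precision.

31 L

52.84 L − 43.5 L = 9.34 L; the difference is limited to 1 decimal place (2 s.f.).
Carrying full precision, 9.34 × 3.356 = 31.34504 L; 3.356 has 4 s.f., so the result keeps min(2, 4) = 2 s.f.
Rounded to 2 significant figures: 31 L.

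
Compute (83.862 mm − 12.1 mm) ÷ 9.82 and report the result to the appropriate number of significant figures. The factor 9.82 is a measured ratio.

83.862 mm − 12.1 mm = 71.762 mm; the difference is limited to 1 decimal place (3 s.f.).
Carrying full precision, 71.762 ÷ 9.82 = 7.30773930754… mm; 9.82 has 3 s.f., so the result keeps min(3, 3) = 3 s.f.
Rounded to 3 significant figures: 7.31 mm.

7.31 mm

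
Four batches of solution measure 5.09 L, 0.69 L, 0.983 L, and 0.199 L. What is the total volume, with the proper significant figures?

5.09 L + 0.69 L + 0.983 L + 0.199 L = 6.962 L.
Addition/subtraction keeps the fewest decimal places: 5.09 → 2 decimal places, 0.69 → 2 decimal places, 0.983 → 3 decimal places, 0.199 → 3 decimal places; limit is 2.
Rounded to 2 decimal places: 6.96 L.

6.96 L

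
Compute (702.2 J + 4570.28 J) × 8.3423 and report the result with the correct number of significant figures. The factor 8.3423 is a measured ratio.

702.2 J + 4570.28 J = 5272.48 J; the sum is limited to 1 decimal place (5 s.f.).
Carrying full precision, 5272.48 × 8.3423 = 43984.609904 J; 8.3423 has 5 s.f., so the result keeps min(5, 5) = 5 s.f.
Rounded to 5 significant figures: 43985 J.

43985 J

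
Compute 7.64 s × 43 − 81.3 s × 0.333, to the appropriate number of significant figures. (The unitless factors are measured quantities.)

3.0 × 10² s

7.64 × 43 = 328.52 → 3.3 × 10² s (2 s.f., last digit at the 10^1 place).
81.3 × 0.333 = 27.0729 → 27.1 s (3 s.f., last digit at the 10^-1 place).
Difference: 301.4471 s; keep the coarser place, 10^1.
Result: 3.0 × 10² s.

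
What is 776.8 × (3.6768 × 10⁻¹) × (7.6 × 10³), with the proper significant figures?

776.8 × (3.6768 × 10⁻¹) × (7.6 × 10³) = 2170665.0624
Multiplication/division keeps the fewest significant figures: 776.8 → 4 s.f., 3.6768 × 10⁻¹ → 5 s.f., 7.6 × 10³ → 2 s.f.; limit is 2.
Rounded to 2 significant figures: 2.2 × 10⁶.

2.2 × 10⁶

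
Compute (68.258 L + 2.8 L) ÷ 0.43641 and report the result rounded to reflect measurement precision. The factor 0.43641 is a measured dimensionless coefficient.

163 L

68.258 L + 2.8 L = 71.058 L; the sum is limited to 1 decimal place (3 s.f.).
Carrying full precision, 71.058 ÷ 0.43641 = 162.823949955… L; 0.43641 has 5 s.f., so the result keeps min(3, 5) = 3 s.f.
Rounded to 3 significant figures: 163 L.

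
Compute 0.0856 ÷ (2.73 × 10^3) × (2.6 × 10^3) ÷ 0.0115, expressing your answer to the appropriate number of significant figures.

7.1

0.0856 ÷ (2.73 × 10^3) × (2.6 × 10^3) ÷ 0.0115 = 7.08902691511…
Multiplication/division keeps the fewest significant figures: 0.0856 → 3 s.f., 2.73 × 10^3 → 3 s.f., 2.6 × 10^3 → 2 s.f., 0.0115 → 3 s.f.; limit is 2.
Rounded to 2 significant figures: 7.1.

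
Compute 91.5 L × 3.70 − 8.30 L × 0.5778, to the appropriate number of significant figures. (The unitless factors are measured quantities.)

91.5 × 3.70 = 338.55 → 339 L (3 s.f., last digit at the 10^0 place).
8.30 × 0.5778 = 4.79574 → 4.80 L (3 s.f., last digit at the 10^-2 place).
Difference: 333.75426 L; keep the coarser place, 10^0.
Result: 334 L.

334 L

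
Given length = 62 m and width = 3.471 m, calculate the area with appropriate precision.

2.2 × 10^2 m²

area = 62 m × 3.471 m = 215.202 m².
62 has 2 significant figures; 3.471 has 4.
Division/multiplication keeps the fewest: 2 significant figures.
Rounded: 2.2 × 10^2 m².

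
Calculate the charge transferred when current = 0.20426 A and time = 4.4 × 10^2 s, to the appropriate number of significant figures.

charge transferred = 0.20426 A × 4.4 × 10^2 s = 89.8744 C.
0.20426 has 5 significant figures; 4.4 × 10^2 has 2.
Division/multiplication keeps the fewest: 2 significant figures.
Rounded: 9.0 × 10^1 C.

9.0 × 10^1 C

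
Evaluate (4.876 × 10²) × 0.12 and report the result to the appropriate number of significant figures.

59

(4.876 × 10²) × 0.12 = 58.512
Multiplication/division keeps the fewest significant figures: 4.876 × 10² → 4 s.f., 0.12 → 2 s.f.; limit is 2.
Rounded to 2 significant figures: 59.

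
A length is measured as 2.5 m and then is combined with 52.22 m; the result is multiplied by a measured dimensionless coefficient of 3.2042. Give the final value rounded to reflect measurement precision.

175 m

2.5 m + 52.22 m = 54.72 m; the sum is limited to 1 decimal place (3 s.f.).
Carrying full precision, 54.72 × 3.2042 = 175.333824 m; 3.2042 has 5 s.f., so the result keeps min(3, 5) = 3 s.f.
Rounded to 3 significant figures: 175 m.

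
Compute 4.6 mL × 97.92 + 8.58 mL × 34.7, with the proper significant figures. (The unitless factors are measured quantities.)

4.6 × 97.92 = 450.432 → 4.5 × 10^2 mL (2 s.f., last digit at the 10^1 place).
8.58 × 34.7 = 297.726 → 2.98 × 10^2 mL (3 s.f., last digit at the 10^0 place).
Sum: 748.158 mL; keep the coarser place, 10^1.
Result: 7.5 × 10^2 mL.

7.5 × 10^2 mL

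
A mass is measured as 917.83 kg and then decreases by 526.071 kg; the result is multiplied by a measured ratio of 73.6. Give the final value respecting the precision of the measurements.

917.83 kg − 526.071 kg = 391.759 kg; the difference is limited to 2 decimal places (5 s.f.).
Carrying full precision, 391.759 × 73.6 = 28833.4624 kg; 73.6 has 3 s.f., so the result keeps min(5, 3) = 3 s.f.
Rounded to 3 significant figures: 2.88 × 10^4 kg.

2.88 × 10^4 kg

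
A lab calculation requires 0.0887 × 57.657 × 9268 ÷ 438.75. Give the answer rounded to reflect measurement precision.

108

0.0887 × 57.657 × 9268 ÷ 438.75 = 108.030044994…
Multiplication/division keeps the fewest significant figures: 0.0887 → 3 s.f., 57.657 → 5 s.f., 9268 → 4 s.f., 438.75 → 5 s.f.; limit is 3.
Rounded to 3 significant figures: 108.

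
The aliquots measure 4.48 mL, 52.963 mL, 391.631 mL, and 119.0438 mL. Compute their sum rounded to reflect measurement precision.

568.12 mL

4.48 mL + 52.963 mL + 391.631 mL + 119.0438 mL = 568.1178 mL.
Addition/subtraction keeps the fewest decimal places: 4.48 → 2 decimal places, 52.963 → 3 decimal places, 391.631 → 3 decimal places, 119.0438 → 4 decimal places; limit is 2.
Rounded to 2 decimal places: 568.12 mL.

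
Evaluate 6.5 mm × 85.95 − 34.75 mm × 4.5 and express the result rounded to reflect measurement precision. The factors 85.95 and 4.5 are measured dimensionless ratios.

4.0 × 10² mm

6.5 × 85.95 = 558.675 → 5.6 × 10² mm (2 s.f., last digit at the 10^1 place).
34.75 × 4.5 = 156.375 → 1.6 × 10² mm (2 s.f., last digit at the 10^1 place).
Difference: 402.3 mm; keep the coarser place, 10^1.
Result: 4.0 × 10² mm.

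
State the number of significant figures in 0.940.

0.940: leading zeros are not significant; trailing zeros after a decimal point are significant.

3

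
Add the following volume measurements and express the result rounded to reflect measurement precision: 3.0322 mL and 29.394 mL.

32.426 mL

3.0322 mL + 29.394 mL = 32.4262 mL.
Addition/subtraction keeps the fewest decimal places: 3.0322 → 4 decimal places, 29.394 → 3 decimal places; limit is 3.
Rounded to 3 decimal places: 32.426 mL.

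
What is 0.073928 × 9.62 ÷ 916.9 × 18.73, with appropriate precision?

0.0145

0.073928 × 9.62 ÷ 916.9 × 18.73 = 0.0145277993814…
Multiplication/division keeps the fewest significant figures: 0.073928 → 5 s.f., 9.62 → 3 s.f., 916.9 → 4 s.f., 18.73 → 4 s.f.; limit is 3.
Rounded to 3 significant figures: 0.0145.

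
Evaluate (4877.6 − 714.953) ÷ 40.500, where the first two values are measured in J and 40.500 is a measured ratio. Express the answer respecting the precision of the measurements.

4877.6 J − 714.953 J = 4162.647 J; the difference is limited to 1 decimal place (5 s.f.).
Carrying full precision, 4162.647 ÷ 40.500 = 102.781407407… J; 40.500 has 5 s.f., so the result keeps min(5, 5) = 5 s.f.
Rounded to 5 significant figures: 102.78 J.

102.78 J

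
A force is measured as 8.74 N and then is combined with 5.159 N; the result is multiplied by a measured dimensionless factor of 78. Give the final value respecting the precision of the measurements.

8.74 N + 5.159 N = 13.899 N; the sum is limited to 2 decimal places (4 s.f.).
Carrying full precision, 13.899 × 78 = 1084.122 N; 78 has 2 s.f., so the result keeps min(4, 2) = 2 s.f.
Rounded to 2 significant figures: 1.1 × 10³ N.

1.1 × 10³ N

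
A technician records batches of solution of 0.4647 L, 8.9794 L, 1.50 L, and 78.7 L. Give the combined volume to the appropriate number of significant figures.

89.6 L

0.4647 L + 8.9794 L + 1.50 L + 78.7 L = 89.6441 L.
Addition/subtraction keeps the fewest decimal places: 0.4647 → 4 decimal places, 8.9794 → 4 decimal places, 1.50 → 2 decimal places, 78.7 → 1 decimal place; limit is 1.
Rounded to 1 decimal place: 89.6 L.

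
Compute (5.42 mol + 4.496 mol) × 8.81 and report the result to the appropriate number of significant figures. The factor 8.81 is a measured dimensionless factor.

5.42 mol + 4.496 mol = 9.916 mol; the sum is limited to 2 decimal places (3 s.f.).
Carrying full precision, 9.916 × 8.81 = 87.35996 mol; 8.81 has 3 s.f., so the result keeps min(3, 3) = 3 s.f.
Rounded to 3 significant figures: 87.4 mol.

87.4 mol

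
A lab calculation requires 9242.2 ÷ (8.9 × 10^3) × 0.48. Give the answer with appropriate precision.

0.50

9242.2 ÷ (8.9 × 10^3) × 0.48 = 0.498455730337…
Multiplication/division keeps the fewest significant figures: 9242.2 → 5 s.f., 8.9 × 10^3 → 2 s.f., 0.48 → 2 s.f.; limit is 2.
Rounded to 2 significant figures: 0.50.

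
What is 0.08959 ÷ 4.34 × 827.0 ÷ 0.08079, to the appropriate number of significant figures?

0.08959 ÷ 4.34 × 827.0 ÷ 0.08079 = 211.308860715…
Multiplication/division keeps the fewest significant figures: 0.08959 → 4 s.f., 4.34 → 3 s.f., 827.0 → 4 s.f., 0.08079 → 4 s.f.; limit is 3.
Rounded to 3 significant figures: 211.

211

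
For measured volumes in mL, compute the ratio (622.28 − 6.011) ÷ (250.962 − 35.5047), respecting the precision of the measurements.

622.28 − 6.011 = 616.269, limited to 2 d.p. → 5 s.f.; 250.962 − 35.5047 = 215.4573, limited to 3 d.p. → 6 s.f.
Carrying full precision, 616.269 ÷ 215.4573 = 2.86028368498…; keep min(5, 6) = 5 s.f.
Rounded to 5 significant figures: 2.8603.

2.8603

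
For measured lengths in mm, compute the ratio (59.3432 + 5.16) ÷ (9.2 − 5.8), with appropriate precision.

19

59.3432 + 5.16 = 64.5032, limited to 2 d.p. → 4 s.f.; 9.2 − 5.8 = 3.4, limited to 1 d.p. → 2 s.f.
Carrying full precision, 64.5032 ÷ 3.4 = 18.9715294118…; keep min(4, 2) = 2 s.f.
Rounded to 2 significant figures: 19.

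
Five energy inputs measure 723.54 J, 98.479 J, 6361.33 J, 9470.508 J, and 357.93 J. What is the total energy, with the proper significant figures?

723.54 J + 98.479 J + 6361.33 J + 9470.508 J + 357.93 J = 17011.787 J.
Addition/subtraction keeps the fewest decimal places: 723.54 → 2 decimal places, 98.479 → 3 decimal places, 6361.33 → 2 decimal places, 9470.508 → 3 decimal places, 357.93 → 2 decimal places; limit is 2.
Rounded to 2 decimal places: 1.701179 × 10⁴ J.

1.701179 × 10⁴ J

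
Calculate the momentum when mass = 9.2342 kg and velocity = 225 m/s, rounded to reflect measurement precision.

momentum = 9.2342 kg × 225 m/s = 2077.695 kg·m/s.
9.2342 has 5 significant figures; 225 has 3.
Division/multiplication keeps the fewest: 3 significant figures.
Rounded: 2.08 × 10³ kg·m/s.

2.08 × 10³ kg·m/s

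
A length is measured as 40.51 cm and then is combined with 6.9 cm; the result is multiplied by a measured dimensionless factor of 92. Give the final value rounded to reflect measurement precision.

40.51 cm + 6.9 cm = 47.41 cm; the sum is limited to 1 decimal place (3 s.f.).
Carrying full precision, 47.41 × 92 = 4361.72 cm; 92 has 2 s.f., so the result keeps min(3, 2) = 2 s.f.
Rounded to 2 significant figures: 4.4 × 10^3 cm.

4.4 × 10^3 cm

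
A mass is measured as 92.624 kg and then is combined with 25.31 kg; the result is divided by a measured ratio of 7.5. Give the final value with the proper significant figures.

16 kg

92.624 kg + 25.31 kg = 117.934 kg; the sum is limited to 2 decimal places (5 s.f.).
Carrying full precision, 117.934 ÷ 7.5 = 15.7245333333… kg; 7.5 has 2 s.f., so the result keeps min(5, 2) = 2 s.f.
Rounded to 2 significant figures: 16 kg.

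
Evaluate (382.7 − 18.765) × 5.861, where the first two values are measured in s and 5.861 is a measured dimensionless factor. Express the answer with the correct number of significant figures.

382.7 s − 18.765 s = 363.935 s; the difference is limited to 1 decimal place (4 s.f.).
Carrying full precision, 363.935 × 5.861 = 2133.023035 s; 5.861 has 4 s.f., so the result keeps min(4, 4) = 4 s.f.
Rounded to 4 significant figures: 2.133 × 10^3 s.

2.133 × 10^3 s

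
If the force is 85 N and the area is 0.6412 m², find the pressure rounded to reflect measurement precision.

1.3 × 10² Pa

pressure = 85 N ÷ 0.6412 m² = 132.563942608… Pa.
85 has 2 significant figures; 0.6412 has 4.
Division/multiplication keeps the fewest: 2 significant figures.
Rounded: 1.3 × 10² Pa.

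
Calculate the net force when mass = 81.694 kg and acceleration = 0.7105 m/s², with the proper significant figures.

net force = 81.694 kg × 0.7105 m/s² = 58.043587 N.
81.694 has 5 significant figures; 0.7105 has 4.
Division/multiplication keeps the fewest: 4 significant figures.
Rounded: 58.04 N.

58.04 N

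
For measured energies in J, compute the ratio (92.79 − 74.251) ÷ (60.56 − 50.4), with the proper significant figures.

92.79 − 74.251 = 18.539, limited to 2 d.p. → 4 s.f.; 60.56 − 50.4 = 10.16, limited to 1 d.p. → 3 s.f.
Carrying full precision, 18.539 ÷ 10.16 = 1.82470472441…; keep min(4, 3) = 3 s.f.
Rounded to 3 significant figures: 1.82.

1.82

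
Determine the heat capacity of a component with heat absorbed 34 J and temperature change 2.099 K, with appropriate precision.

heat capacity = 34 J ÷ 2.099 K = 16.1981896141… J/K.
34 has 2 significant figures; 2.099 has 4.
Division/multiplication keeps the fewest: 2 significant figures.
Rounded: 16 J/K.

16 J/K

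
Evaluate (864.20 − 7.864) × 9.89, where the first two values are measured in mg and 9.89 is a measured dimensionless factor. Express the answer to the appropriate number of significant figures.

8.47 × 10^3 mg

864.20 mg − 7.864 mg = 856.336 mg; the difference is limited to 2 decimal places (5 s.f.).
Carrying full precision, 856.336 × 9.89 = 8469.16304 mg; 9.89 has 3 s.f., so the result keeps min(5, 3) = 3 s.f.
Rounded to 3 significant figures: 8.47 × 10^3 mg.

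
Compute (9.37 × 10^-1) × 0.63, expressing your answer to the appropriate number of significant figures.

0.59

(9.37 × 10^-1) × 0.63 = 0.59031
Multiplication/division keeps the fewest significant figures: 9.37 × 10^-1 → 3 s.f., 0.63 → 2 s.f.; limit is 2.
Rounded to 2 significant figures: 0.59.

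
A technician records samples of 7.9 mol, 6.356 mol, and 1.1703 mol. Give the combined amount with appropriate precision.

15.4 mol

7.9 mol + 6.356 mol + 1.1703 mol = 15.4263 mol.
Addition/subtraction keeps the fewest decimal places: 7.9 → 1 decimal place, 6.356 → 3 decimal places, 1.1703 → 4 decimal places; limit is 1.
Rounded to 1 decimal place: 15.4 mol.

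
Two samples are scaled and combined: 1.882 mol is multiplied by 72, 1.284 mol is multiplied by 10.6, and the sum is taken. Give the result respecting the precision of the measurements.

1.5 × 10^2 mol

1.882 × 72 = 135.504 → 1.4 × 10^2 mol (2 s.f., last digit at the 10^1 place).
1.284 × 10.6 = 13.6104 → 13.6 mol (3 s.f., last digit at the 10^-1 place).
Sum: 149.1144 mol; keep the coarser place, 10^1.
Result: 1.5 × 10^2 mol.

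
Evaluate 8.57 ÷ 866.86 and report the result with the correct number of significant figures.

0.00989

8.57 ÷ 866.86 = 0.00988625614286…
Multiplication/division keeps the fewest significant figures: 8.57 → 3 s.f., 866.86 → 5 s.f.; limit is 3.
Rounded to 3 significant figures: 0.00989.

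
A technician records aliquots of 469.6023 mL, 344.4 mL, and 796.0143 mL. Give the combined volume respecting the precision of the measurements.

469.6023 mL + 344.4 mL + 796.0143 mL = 1610.0166 mL.
Addition/subtraction keeps the fewest decimal places: 469.6023 → 4 decimal places, 344.4 → 1 decimal place, 796.0143 → 4 decimal places; limit is 1.
Rounded to 1 decimal place: 1610.0 mL.

1610.0 mL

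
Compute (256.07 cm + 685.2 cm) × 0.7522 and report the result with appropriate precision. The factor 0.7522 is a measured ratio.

708.0 cm

256.07 cm + 685.2 cm = 941.27 cm; the sum is limited to 1 decimal place (4 s.f.).
Carrying full precision, 941.27 × 0.7522 = 708.023294 cm; 0.7522 has 4 s.f., so the result keeps min(4, 4) = 4 s.f.
Rounded to 4 significant figures: 708.0 cm.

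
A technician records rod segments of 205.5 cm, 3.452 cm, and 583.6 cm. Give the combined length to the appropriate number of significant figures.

205.5 cm + 3.452 cm + 583.6 cm = 792.552 cm.
Addition/subtraction keeps the fewest decimal places: 205.5 → 1 decimal place, 3.452 → 3 decimal places, 583.6 → 1 decimal place; limit is 1.
Rounded to 1 decimal place: 792.6 cm.

792.6 cm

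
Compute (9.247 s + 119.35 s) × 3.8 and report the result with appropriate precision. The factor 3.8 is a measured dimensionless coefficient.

9.247 s + 119.35 s = 128.597 s; the sum is limited to 2 decimal places (5 s.f.).
Carrying full precision, 128.597 × 3.8 = 488.6686 s; 3.8 has 2 s.f., so the result keeps min(5, 2) = 2 s.f.
Rounded to 2 significant figures: 4.9 × 10^2 s.

4.9 × 10^2 s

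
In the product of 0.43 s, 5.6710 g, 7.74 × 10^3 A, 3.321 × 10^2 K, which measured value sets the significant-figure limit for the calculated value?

0.43 s → 2 s.f.; 5.6710 g → 5 s.f.; 7.74 × 10^3 A → 3 s.f.; 3.321 × 10^2 K → 4 s.f.
The fewest is 2 significant figures, from 0.43 s.

0.43 s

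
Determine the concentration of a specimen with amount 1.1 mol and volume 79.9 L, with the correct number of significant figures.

concentration = 1.1 mol ÷ 79.9 L = 0.0137672090113… mol/L.
1.1 has 2 significant figures; 79.9 has 3.
Division/multiplication keeps the fewest: 2 significant figures.
Rounded: 0.014 mol/L.

0.014 mol/L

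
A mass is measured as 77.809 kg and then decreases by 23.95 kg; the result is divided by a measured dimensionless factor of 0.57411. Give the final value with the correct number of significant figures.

77.809 kg − 23.95 kg = 53.859 kg; the difference is limited to 2 decimal places (4 s.f.).
Carrying full precision, 53.859 ÷ 0.57411 = 93.8130323457… kg; 0.57411 has 5 s.f., so the result keeps min(4, 5) = 4 s.f.
Rounded to 4 significant figures: 93.81 kg.

93.81 kg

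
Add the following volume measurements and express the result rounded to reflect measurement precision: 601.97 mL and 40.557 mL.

601.97 mL + 40.557 mL = 642.527 mL.
Addition/subtraction keeps the fewest decimal places: 601.97 → 2 decimal places, 40.557 → 3 decimal places; limit is 2.
Rounded to 2 decimal places: 642.53 mL.

642.53 mL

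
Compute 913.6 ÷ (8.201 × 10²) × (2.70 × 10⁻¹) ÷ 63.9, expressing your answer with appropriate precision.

0.00471

913.6 ÷ (8.201 × 10²) × (2.70 × 10⁻¹) ÷ 63.9 = 0.00470708656279…
Multiplication/division keeps the fewest significant figures: 913.6 → 4 s.f., 8.201 × 10² → 4 s.f., 2.70 × 10⁻¹ → 3 s.f., 63.9 → 3 s.f.; limit is 3.
Rounded to 3 significant figures: 0.00471.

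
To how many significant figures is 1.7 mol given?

2

1.7: every digit is nonzero and significant.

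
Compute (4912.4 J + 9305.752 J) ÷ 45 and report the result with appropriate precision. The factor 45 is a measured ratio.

3.2 × 10^2 J

4912.4 J + 9305.752 J = 14218.152 J; the sum is limited to 1 decimal place (6 s.f.).
Carrying full precision, 14218.152 ÷ 45 = 315.958933333… J; 45 has 2 s.f., so the result keeps min(6, 2) = 2 s.f.
Rounded to 2 significant figures: 3.2 × 10^2 J.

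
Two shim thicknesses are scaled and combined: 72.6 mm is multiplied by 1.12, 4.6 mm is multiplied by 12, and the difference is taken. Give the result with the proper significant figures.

72.6 × 1.12 = 81.312 → 81.3 mm (3 s.f., last digit at the 10^-1 place).
4.6 × 12 = 55.2 → 55 mm (2 s.f., last digit at the 10^0 place).
Difference: 26.112 mm; keep the coarser place, 10^0.
Result: 26 mm.

26 mm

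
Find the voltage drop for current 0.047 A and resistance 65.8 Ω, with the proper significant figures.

3.1 V

voltage drop = 0.047 A × 65.8 Ω = 3.0926 V.
0.047 has 2 significant figures; 65.8 has 3.
Division/multiplication keeps the fewest: 2 significant figures.
Rounded: 3.1 V.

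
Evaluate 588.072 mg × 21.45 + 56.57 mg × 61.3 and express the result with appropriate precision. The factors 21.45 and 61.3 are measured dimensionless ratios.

1.608 × 10^4 mg

588.072 × 21.45 = 12614.1444 → 1.261 × 10^4 mg (4 s.f., last digit at the 10^1 place).
56.57 × 61.3 = 3467.741 → 3.47 × 10^3 mg (3 s.f., last digit at the 10^1 place).
Sum: 16081.8854 mg; keep the coarser place, 10^1.
Result: 1.608 × 10^4 mg.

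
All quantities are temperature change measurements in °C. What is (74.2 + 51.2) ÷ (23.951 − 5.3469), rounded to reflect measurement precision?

74.2 + 51.2 = 125.4, limited to 1 d.p. → 4 s.f.; 23.951 − 5.3469 = 18.6041, limited to 3 d.p. → 5 s.f.
Carrying full precision, 125.4 ÷ 18.6041 = 6.74044968582…; keep min(4, 5) = 4 s.f.
Rounded to 4 significant figures: 6.740.

6.740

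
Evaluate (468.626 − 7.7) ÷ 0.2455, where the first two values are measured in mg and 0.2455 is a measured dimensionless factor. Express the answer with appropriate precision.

468.626 mg − 7.7 mg = 460.926 mg; the difference is limited to 1 decimal place (4 s.f.).
Carrying full precision, 460.926 ÷ 0.2455 = 1877.49898167… mg; 0.2455 has 4 s.f., so the result keeps min(4, 4) = 4 s.f.
Rounded to 4 significant figures: 1877 mg.

1877 mg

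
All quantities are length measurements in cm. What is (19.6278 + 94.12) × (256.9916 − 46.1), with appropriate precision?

2.399 × 10⁴ cm²

19.6278 + 94.12 = 113.7478, limited to 2 d.p. → 5 s.f.; 256.9916 − 46.1 = 210.8916, limited to 1 d.p. → 4 s.f.
Carrying full precision, 113.7478 × 210.8916 = 23988.4555385…; keep min(5, 4) = 4 s.f.
Rounded to 4 significant figures: 2.399 × 10⁴ cm².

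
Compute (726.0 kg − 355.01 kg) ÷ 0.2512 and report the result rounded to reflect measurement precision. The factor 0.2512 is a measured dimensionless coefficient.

1477 kg

726.0 kg − 355.01 kg = 370.99 kg; the difference is limited to 1 decimal place (4 s.f.).
Carrying full precision, 370.99 ÷ 0.2512 = 1476.87101911… kg; 0.2512 has 4 s.f., so the result keeps min(4, 4) = 4 s.f.
Rounded to 4 significant figures: 1477 kg.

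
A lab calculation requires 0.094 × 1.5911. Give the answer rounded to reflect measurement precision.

0.094 × 1.5911 = 0.1495634
Multiplication/division keeps the fewest significant figures: 0.094 → 2 s.f., 1.5911 → 5 s.f.; limit is 2.
Rounded to 2 significant figures: 0.15.

0.15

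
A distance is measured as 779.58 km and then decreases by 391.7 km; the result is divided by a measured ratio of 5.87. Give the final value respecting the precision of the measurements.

779.58 km − 391.7 km = 387.88 km; the difference is limited to 1 decimal place (4 s.f.).
Carrying full precision, 387.88 ÷ 5.87 = 66.0783645656… km; 5.87 has 3 s.f., so the result keeps min(4, 3) = 3 s.f.
Rounded to 3 significant figures: 66.1 km.

66.1 km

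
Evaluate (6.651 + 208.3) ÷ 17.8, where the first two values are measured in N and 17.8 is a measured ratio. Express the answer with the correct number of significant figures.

6.651 N + 208.3 N = 214.951 N; the sum is limited to 1 decimal place (4 s.f.).
Carrying full precision, 214.951 ÷ 17.8 = 12.0758988764… N; 17.8 has 3 s.f., so the result keeps min(4, 3) = 3 s.f.
Rounded to 3 significant figures: 12.1 N.

12.1 N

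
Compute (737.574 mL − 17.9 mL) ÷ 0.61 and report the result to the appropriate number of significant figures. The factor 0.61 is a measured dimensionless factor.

1.2 × 10³ mL

737.574 mL − 17.9 mL = 719.674 mL; the difference is limited to 1 decimal place (4 s.f.).
Carrying full precision, 719.674 ÷ 0.61 = 1179.79344262… mL; 0.61 has 2 s.f., so the result keeps min(4, 2) = 2 s.f.
Rounded to 2 significant figures: 1.2 × 10³ mL.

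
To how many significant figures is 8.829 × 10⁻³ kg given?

4

8.829 × 10⁻³: in scientific notation every digit of the coefficient is significant.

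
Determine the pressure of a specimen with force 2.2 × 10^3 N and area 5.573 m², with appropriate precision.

3.9 × 10^2 Pa

pressure = 2.2 × 10^3 N ÷ 5.573 m² = 394.76045218… Pa.
2.2 × 10^3 has 2 significant figures; 5.573 has 4.
Division/multiplication keeps the fewest: 2 significant figures.
Rounded: 3.9 × 10^2 Pa.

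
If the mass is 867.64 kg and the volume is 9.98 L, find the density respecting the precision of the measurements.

86.9 kg/L

density = 867.64 kg ÷ 9.98 L = 86.9378757515… kg/L.
867.64 has 5 significant figures; 9.98 has 3.
Division/multiplication keeps the fewest: 3 significant figures.
Rounded: 86.9 kg/L.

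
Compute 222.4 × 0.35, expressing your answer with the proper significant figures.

222.4 × 0.35 = 77.84
Multiplication/division keeps the fewest significant figures: 222.4 → 4 s.f., 0.35 → 2 s.f.; limit is 2.
Rounded to 2 significant figures: 78.

78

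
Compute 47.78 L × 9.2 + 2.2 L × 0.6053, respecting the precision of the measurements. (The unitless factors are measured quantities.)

47.78 × 9.2 = 439.576 → 4.4 × 10^2 L (2 s.f., last digit at the 10^1 place).
2.2 × 0.6053 = 1.33166 → 1.3 L (2 s.f., last digit at the 10^-1 place).
Sum: 440.90766 L; keep the coarser place, 10^1.
Result: 4.4 × 10^2 L.

4.4 × 10^2 L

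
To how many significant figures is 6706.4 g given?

6706.4: zeros between nonzero digits are significant.

5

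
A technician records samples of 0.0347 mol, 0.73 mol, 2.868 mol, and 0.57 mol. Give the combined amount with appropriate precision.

0.0347 mol + 0.73 mol + 2.868 mol + 0.57 mol = 4.2027 mol.
Addition/subtraction keeps the fewest decimal places: 0.0347 → 4 decimal places, 0.73 → 2 decimal places, 2.868 → 3 decimal places, 0.57 → 2 decimal places; limit is 2.
Rounded to 2 decimal places: 4.20 mol.

4.20 mol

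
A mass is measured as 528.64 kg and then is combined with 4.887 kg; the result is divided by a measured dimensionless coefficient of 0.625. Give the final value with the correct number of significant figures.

528.64 kg + 4.887 kg = 533.527 kg; the sum is limited to 2 decimal places (5 s.f.).
Carrying full precision, 533.527 ÷ 0.625 = 853.6432 kg; 0.625 has 3 s.f., so the result keeps min(5, 3) = 3 s.f.
Rounded to 3 significant figures: 854 kg.

854 kg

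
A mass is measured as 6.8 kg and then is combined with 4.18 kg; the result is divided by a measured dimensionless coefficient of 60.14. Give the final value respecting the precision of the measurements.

6.8 kg + 4.18 kg = 10.98 kg; the sum is limited to 1 decimal place (3 s.f.).
Carrying full precision, 10.98 ÷ 60.14 = 0.182573994014… kg; 60.14 has 4 s.f., so the result keeps min(3, 4) = 3 s.f.
Rounded to 3 significant figures: 0.183 kg.

0.183 kg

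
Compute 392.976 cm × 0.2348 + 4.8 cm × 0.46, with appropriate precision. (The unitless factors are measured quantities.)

94.5 cm

392.976 × 0.2348 = 92.2707648 → 92.27 cm (4 s.f., last digit at the 10^-2 place).
4.8 × 0.46 = 2.208 → 2.2 cm (2 s.f., last digit at the 10^-1 place).
Sum: 94.4787648 cm; keep the coarser place, 10^-1.
Result: 94.5 cm.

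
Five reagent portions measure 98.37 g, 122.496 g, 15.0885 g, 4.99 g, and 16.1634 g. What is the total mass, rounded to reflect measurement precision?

98.37 g + 122.496 g + 15.0885 g + 4.99 g + 16.1634 g = 257.1079 g.
Addition/subtraction keeps the fewest decimal places: 98.37 → 2 decimal places, 122.496 → 3 decimal places, 15.0885 → 4 decimal places, 4.99 → 2 decimal places, 16.1634 → 4 decimal places; limit is 2.
Rounded to 2 decimal places: 257.11 g.

257.11 g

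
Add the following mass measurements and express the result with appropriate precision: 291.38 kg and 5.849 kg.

297.23 kg

291.38 kg + 5.849 kg = 297.229 kg.
Addition/subtraction keeps the fewest decimal places: 291.38 → 2 decimal places, 5.849 → 3 decimal places; limit is 2.
Rounded to 2 decimal places: 297.23 kg.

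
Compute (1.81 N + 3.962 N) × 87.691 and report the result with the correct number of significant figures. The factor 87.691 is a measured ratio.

506 N

1.81 N + 3.962 N = 5.772 N; the sum is limited to 2 decimal places (3 s.f.).
Carrying full precision, 5.772 × 87.691 = 506.152452 N; 87.691 has 5 s.f., so the result keeps min(3, 5) = 3 s.f.
Rounded to 3 significant figures: 506 N.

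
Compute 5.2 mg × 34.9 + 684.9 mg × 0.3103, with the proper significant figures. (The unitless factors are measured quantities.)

5.2 × 34.9 = 181.48 → 1.8 × 10² mg (2 s.f., last digit at the 10^1 place).
684.9 × 0.3103 = 212.52447 → 212.5 mg (4 s.f., last digit at the 10^-1 place).
Sum: 394.00447 mg; keep the coarser place, 10^1.
Result: 3.9 × 10² mg.

3.9 × 10² mg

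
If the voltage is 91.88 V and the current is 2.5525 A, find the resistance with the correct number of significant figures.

36.00 Ω

resistance = 91.88 V ÷ 2.5525 A = 35.9960822723… Ω.
91.88 has 4 significant figures; 2.5525 has 5.
Division/multiplication keeps the fewest: 4 significant figures.
Rounded: 36.00 Ω.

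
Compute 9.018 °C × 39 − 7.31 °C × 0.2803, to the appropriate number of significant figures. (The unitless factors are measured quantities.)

9.018 × 39 = 351.702 → 3.5 × 10² °C (2 s.f., last digit at the 10^1 place).
7.31 × 0.2803 = 2.048993 → 2.05 °C (3 s.f., last digit at the 10^-2 place).
Difference: 349.653007 °C; keep the coarser place, 10^1.
Result: 3.5 × 10² °C.

3.5 × 10² °C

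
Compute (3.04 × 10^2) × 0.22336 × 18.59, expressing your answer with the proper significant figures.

1.26 × 10^3

(3.04 × 10^2) × 0.22336 × 18.59 = 1262.2877696
Multiplication/division keeps the fewest significant figures: 3.04 × 10^2 → 3 s.f., 0.22336 → 5 s.f., 18.59 → 4 s.f.; limit is 3.
Rounded to 3 significant figures: 1.26 × 10^3.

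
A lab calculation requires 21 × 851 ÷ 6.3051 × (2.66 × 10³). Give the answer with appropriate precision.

7.5 × 10⁶

21 × 851 ÷ 6.3051 × (2.66 × 10³) = 7539429.98525…
Multiplication/division keeps the fewest significant figures: 21 → 2 s.f., 851 → 3 s.f., 6.3051 → 5 s.f., 2.66 × 10³ → 3 s.f.; limit is 2.
Rounded to 2 significant figures: 7.5 × 10⁶.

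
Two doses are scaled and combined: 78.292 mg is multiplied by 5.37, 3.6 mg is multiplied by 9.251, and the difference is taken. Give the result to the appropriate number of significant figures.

78.292 × 5.37 = 420.42804 → 420. mg (3 s.f., last digit at the 10^0 place).
3.6 × 9.251 = 33.3036 → 33 mg (2 s.f., last digit at the 10^0 place).
Difference: 387.12444 mg; keep the coarser place, 10^0.
Result: 387 mg.

387 mg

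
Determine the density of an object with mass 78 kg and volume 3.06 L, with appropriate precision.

25 kg/L

density = 78 kg ÷ 3.06 L = 25.4901960784… kg/L.
78 has 2 significant figures; 3.06 has 3.
Division/multiplication keeps the fewest: 2 significant figures.
Rounded: 25 kg/L.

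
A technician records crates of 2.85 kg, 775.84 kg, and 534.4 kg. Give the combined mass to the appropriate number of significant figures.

2.85 kg + 775.84 kg + 534.4 kg = 1313.09 kg.
Addition/subtraction keeps the fewest decimal places: 2.85 → 2 decimal places, 775.84 → 2 decimal places, 534.4 → 1 decimal place; limit is 1.
Rounded to 1 decimal place: 1313.1 kg.

1313.1 kg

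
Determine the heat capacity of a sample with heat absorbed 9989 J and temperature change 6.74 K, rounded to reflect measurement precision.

heat capacity = 9989 J ÷ 6.74 K = 1482.04747774… J/K.
9989 has 4 significant figures; 6.74 has 3.
Division/multiplication keeps the fewest: 3 significant figures.
Rounded: 1.48 × 10³ J/K.

1.48 × 10³ J/K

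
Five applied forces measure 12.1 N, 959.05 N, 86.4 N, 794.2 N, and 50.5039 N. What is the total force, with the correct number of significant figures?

12.1 N + 959.05 N + 86.4 N + 794.2 N + 50.5039 N = 1902.2539 N.
Addition/subtraction keeps the fewest decimal places: 12.1 → 1 decimal place, 959.05 → 2 decimal places, 86.4 → 1 decimal place, 794.2 → 1 decimal place, 50.5039 → 4 decimal places; limit is 1.
Rounded to 1 decimal place: 1902.3 N.

1902.3 N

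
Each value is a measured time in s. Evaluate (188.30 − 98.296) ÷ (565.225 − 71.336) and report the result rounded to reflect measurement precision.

0.1822

188.30 − 98.296 = 90.004, limited to 2 d.p. → 4 s.f.; 565.225 − 71.336 = 493.889, limited to 3 d.p. → 6 s.f.
Carrying full precision, 90.004 ÷ 493.889 = 0.182235279587…; keep min(4, 6) = 4 s.f.
Rounded to 4 significant figures: 0.1822.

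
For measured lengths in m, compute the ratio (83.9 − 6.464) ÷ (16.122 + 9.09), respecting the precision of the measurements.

3.07

83.9 − 6.464 = 77.436, limited to 1 d.p. → 3 s.f.; 16.122 + 9.09 = 25.212, limited to 2 d.p. → 4 s.f.
Carrying full precision, 77.436 ÷ 25.212 = 3.07139457401…; keep min(3, 4) = 3 s.f.
Rounded to 3 significant figures: 3.07.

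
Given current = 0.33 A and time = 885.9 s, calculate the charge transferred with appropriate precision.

charge transferred = 0.33 A × 885.9 s = 292.347 C.
0.33 has 2 significant figures; 885.9 has 4.
Division/multiplication keeps the fewest: 2 significant figures.
Rounded: 2.9 × 10^2 C.

2.9 × 10^2 C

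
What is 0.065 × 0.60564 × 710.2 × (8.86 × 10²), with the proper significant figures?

2.5 × 10⁴

0.065 × 0.60564 × 710.2 × (8.86 × 10²) = 24770.9291575…
Multiplication/division keeps the fewest significant figures: 0.065 → 2 s.f., 0.60564 → 5 s.f., 710.2 → 4 s.f., 8.86 × 10² → 3 s.f.; limit is 2.
Rounded to 2 significant figures: 2.5 × 10⁴.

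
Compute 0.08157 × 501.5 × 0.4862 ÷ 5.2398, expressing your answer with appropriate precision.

0.08157 × 501.5 × 0.4862 ÷ 5.2398 = 3.79578533551…
Multiplication/division keeps the fewest significant figures: 0.08157 → 4 s.f., 501.5 → 4 s.f., 0.4862 → 4 s.f., 5.2398 → 5 s.f.; limit is 4.
Rounded to 4 significant figures: 3.796.

3.796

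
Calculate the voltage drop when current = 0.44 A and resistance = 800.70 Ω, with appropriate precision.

3.5 × 10^2 V

voltage drop = 0.44 A × 800.70 Ω = 352.308 V.
0.44 has 2 significant figures; 800.70 has 5.
Division/multiplication keeps the fewest: 2 significant figures.
Rounded: 3.5 × 10^2 V.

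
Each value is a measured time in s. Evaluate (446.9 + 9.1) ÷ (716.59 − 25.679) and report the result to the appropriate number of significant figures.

446.9 + 9.1 = 456.0, limited to 1 d.p. → 4 s.f.; 716.59 − 25.679 = 690.911, limited to 2 d.p. → 5 s.f.
Carrying full precision, 456.0 ÷ 690.911 = 0.659998176321…; keep min(4, 5) = 4 s.f.
Rounded to 4 significant figures: 0.6600.

0.6600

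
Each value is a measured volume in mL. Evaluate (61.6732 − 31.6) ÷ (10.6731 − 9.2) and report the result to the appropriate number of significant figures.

61.6732 − 31.6 = 30.0732, limited to 1 d.p. → 3 s.f.; 10.6731 − 9.2 = 1.4731, limited to 1 d.p. → 2 s.f.
Carrying full precision, 30.0732 ÷ 1.4731 = 20.4149073383…; keep min(3, 2) = 2 s.f.
Rounded to 2 significant figures: 2.0 × 10^1.

2.0 × 10^1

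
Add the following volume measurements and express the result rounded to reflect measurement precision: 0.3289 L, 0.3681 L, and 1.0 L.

1.7 L

0.3289 L + 0.3681 L + 1.0 L = 1.6970 L.
Addition/subtraction keeps the fewest decimal places: 0.3289 → 4 decimal places, 0.3681 → 4 decimal places, 1.0 → 1 decimal place; limit is 1.
Rounded to 1 decimal place: 1.7 L.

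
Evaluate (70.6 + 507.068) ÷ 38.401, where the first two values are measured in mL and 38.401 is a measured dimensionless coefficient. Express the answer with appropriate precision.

70.6 mL + 507.068 mL = 577.668 mL; the sum is limited to 1 decimal place (4 s.f.).
Carrying full precision, 577.668 ÷ 38.401 = 15.043045754… mL; 38.401 has 5 s.f., so the result keeps min(4, 5) = 4 s.f.
Rounded to 4 significant figures: 15.04 mL.

15.04 mL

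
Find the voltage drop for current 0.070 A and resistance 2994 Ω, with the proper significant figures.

voltage drop = 0.070 A × 2994 Ω = 209.58 V.
0.070 has 2 significant figures; 2994 has 4.
Division/multiplication keeps the fewest: 2 significant figures.
Rounded: 2.1 × 10² V.

2.1 × 10² V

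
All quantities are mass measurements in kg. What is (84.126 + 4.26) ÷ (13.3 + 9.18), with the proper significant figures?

84.126 + 4.26 = 88.386, limited to 2 d.p. → 4 s.f.; 13.3 + 9.18 = 22.48, limited to 1 d.p. → 3 s.f.
Carrying full precision, 88.386 ÷ 22.48 = 3.93176156584…; keep min(4, 3) = 3 s.f.
Rounded to 3 significant figures: 3.93.

3.93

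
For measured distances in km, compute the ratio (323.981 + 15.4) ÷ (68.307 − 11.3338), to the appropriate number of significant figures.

323.981 + 15.4 = 339.381, limited to 1 d.p. → 4 s.f.; 68.307 − 11.3338 = 56.9732, limited to 3 d.p. → 5 s.f.
Carrying full precision, 339.381 ÷ 56.9732 = 5.95685339774…; keep min(4, 5) = 4 s.f.
Rounded to 4 significant figures: 5.957.

5.957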